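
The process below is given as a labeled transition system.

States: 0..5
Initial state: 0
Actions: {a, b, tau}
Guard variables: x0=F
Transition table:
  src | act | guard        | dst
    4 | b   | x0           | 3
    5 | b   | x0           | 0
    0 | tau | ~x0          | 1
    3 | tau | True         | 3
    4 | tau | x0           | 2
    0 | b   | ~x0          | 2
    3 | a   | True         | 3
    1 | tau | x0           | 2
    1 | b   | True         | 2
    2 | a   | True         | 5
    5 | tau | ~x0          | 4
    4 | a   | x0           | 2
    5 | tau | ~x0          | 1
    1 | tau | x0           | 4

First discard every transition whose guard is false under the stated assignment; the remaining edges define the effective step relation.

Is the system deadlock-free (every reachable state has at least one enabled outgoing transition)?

Answer: DEADLOCK at state 4

Working:
R = {0,1,2,4,5}
  0: b→2  tau→1  [2 out]
  1: b→2  [1 out]
  2: a→5  [1 out]
  4: ∅  [deadlock]
  5: tau→1  tau→4  [2 out]
Path to 4: b·a·tau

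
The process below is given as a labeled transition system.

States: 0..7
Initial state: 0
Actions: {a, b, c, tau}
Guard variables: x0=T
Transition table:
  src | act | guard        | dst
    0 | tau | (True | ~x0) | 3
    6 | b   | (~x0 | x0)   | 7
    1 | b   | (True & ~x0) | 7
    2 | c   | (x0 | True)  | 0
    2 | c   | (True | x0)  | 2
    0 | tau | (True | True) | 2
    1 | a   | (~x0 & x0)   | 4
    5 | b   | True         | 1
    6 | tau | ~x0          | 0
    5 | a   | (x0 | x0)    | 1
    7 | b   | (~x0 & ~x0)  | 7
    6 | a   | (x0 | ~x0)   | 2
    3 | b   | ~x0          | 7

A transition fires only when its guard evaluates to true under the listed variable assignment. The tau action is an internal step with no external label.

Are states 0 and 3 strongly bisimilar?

Compute ~ classes (split until stable):
  round 0: {{0,1,2,3,4,5,6,7}}
  round 1: {{0},{1,3,4,7},{2},{5,6}}
  round 2: {{0},{1,3,4,7},{2},{5},{6}}
5 equivalence class(es) (converged in 3)
0∈{0}, 3∈{1,3,4,7}

Answer: NOT BISIMILAR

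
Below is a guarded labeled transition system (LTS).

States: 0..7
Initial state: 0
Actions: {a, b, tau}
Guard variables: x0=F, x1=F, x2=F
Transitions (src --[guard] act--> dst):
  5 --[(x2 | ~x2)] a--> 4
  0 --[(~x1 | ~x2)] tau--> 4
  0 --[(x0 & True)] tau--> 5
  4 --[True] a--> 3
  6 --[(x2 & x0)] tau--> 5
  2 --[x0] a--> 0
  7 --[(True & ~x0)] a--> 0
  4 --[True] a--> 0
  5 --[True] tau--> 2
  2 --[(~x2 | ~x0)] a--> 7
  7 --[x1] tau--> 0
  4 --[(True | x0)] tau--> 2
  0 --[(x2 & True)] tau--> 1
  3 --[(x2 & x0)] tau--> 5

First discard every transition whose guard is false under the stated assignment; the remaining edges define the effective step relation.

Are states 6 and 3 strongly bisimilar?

Refine partition for ~:
  P[0] = {{0,1,2,3,4,5,6,7}}
  P[1] = {{0},{1,3,6},{2,7},{4,5}}
  P[2] = {{0},{1,3,6},{2},{4},{5},{7}}
6 equivalence class(es) (converged in 3)
[6]={1,3,6}  [3]={1,3,6}

Answer: BISIMILAR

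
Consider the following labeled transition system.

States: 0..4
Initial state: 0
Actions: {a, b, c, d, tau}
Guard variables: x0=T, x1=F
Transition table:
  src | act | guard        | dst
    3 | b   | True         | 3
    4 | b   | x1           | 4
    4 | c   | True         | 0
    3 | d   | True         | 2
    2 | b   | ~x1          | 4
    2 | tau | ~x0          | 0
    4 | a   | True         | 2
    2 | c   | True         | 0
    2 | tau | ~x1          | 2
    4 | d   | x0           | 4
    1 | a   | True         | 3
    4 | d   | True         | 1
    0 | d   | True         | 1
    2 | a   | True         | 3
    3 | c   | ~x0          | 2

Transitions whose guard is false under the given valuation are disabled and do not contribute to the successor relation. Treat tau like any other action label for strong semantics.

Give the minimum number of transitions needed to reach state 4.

Answer: 4

Analysis:
Breadth-first toward 4:
  L0 = {0}
  L1 = {1}
  L2 = {3}
  L3 = {2}
  L4 = {4}
4 enters at depth 4; path d·a·d·b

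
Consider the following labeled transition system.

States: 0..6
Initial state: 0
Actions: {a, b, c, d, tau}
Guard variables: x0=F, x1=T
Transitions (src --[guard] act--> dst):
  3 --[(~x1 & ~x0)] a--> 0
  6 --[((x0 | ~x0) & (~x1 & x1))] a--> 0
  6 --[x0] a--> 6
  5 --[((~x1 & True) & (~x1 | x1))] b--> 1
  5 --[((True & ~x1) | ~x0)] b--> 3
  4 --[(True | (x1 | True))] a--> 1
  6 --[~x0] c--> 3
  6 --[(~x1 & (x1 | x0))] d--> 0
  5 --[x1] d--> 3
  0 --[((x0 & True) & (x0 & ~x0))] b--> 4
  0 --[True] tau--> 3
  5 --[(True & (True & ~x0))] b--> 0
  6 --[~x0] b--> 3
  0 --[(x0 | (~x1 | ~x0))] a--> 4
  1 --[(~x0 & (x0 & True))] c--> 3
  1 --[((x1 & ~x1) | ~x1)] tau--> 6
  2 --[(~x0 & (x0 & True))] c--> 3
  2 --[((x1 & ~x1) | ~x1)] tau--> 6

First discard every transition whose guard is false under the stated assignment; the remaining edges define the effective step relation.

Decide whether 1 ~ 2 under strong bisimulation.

Compute ~ classes (split until stable):
  round 0: {{0,1,2,3,4,5,6}}
  round 1: {{0},{1,2,3},{4},{5},{6}}
stable after 2 split(s): 5 block(s)
class of 1: {1,2,3}; class of 2: {1,2,3}

Answer: BISIMILAR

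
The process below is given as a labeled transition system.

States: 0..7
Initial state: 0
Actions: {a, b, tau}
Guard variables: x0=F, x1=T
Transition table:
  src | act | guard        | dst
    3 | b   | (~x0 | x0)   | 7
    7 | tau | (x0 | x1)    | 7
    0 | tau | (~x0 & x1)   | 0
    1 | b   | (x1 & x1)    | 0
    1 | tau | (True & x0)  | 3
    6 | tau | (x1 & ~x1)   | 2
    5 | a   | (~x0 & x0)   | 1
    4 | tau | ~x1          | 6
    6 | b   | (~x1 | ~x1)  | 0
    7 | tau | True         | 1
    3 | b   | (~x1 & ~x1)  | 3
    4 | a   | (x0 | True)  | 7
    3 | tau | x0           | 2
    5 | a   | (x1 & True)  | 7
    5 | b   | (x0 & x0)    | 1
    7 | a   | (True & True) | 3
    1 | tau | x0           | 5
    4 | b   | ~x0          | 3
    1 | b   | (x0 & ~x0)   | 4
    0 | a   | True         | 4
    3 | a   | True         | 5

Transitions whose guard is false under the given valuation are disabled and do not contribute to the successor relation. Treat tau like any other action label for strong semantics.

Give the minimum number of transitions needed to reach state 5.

Answer: 3

Analysis:
BFS to 5:
  L0 = {0}
  L1 = {4}
  L2 = {3,7}
  L3 = {1,5}
first hit 5 at d=3 via a·b·a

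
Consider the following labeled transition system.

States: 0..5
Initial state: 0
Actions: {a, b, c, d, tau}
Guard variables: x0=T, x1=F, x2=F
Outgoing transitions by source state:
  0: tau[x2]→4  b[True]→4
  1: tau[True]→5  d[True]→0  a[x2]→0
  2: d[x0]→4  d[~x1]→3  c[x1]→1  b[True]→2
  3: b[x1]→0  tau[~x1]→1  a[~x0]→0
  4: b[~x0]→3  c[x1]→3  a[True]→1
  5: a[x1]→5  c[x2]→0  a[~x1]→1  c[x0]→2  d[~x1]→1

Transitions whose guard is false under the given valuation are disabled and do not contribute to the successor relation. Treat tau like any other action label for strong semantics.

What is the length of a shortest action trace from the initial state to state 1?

BFS to 1:
  depth 0: {0}
  depth 1: {4}
  depth 2: {1}
1 enters at depth 2; path b·a

Answer: 2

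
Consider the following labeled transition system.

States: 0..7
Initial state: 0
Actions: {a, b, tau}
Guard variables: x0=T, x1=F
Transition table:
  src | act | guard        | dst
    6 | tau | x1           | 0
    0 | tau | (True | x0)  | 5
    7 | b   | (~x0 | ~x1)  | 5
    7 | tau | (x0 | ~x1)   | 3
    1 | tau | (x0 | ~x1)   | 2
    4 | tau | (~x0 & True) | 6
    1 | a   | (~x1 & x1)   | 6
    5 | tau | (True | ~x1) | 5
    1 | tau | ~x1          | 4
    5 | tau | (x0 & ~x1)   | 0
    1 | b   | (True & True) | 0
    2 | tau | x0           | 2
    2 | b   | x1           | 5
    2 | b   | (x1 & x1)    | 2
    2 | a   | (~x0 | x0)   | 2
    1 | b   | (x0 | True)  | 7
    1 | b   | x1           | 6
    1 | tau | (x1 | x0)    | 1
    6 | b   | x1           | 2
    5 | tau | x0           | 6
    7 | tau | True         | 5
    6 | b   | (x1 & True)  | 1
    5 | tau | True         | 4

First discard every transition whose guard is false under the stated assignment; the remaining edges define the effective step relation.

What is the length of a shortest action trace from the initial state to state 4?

Answer: 2

Working:
Layered search for 4:
  L0 = {0}
  L1 = {5}
  L2 = {4,6}
4 enters at depth 2; path tau·tau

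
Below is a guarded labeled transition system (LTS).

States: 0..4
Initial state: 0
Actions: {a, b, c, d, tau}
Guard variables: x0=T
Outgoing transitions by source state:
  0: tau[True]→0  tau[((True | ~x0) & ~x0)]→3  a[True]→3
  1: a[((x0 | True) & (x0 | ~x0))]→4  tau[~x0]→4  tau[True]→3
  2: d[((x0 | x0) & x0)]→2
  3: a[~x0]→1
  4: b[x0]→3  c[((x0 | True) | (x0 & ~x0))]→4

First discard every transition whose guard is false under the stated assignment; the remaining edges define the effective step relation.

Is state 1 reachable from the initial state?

Guard filter leaves 7 enabled edge(s).
Layer 0: {0}
Layer 1: {3}  total {0,3}
Reach set: {0,3}

Answer: UNREACHABLE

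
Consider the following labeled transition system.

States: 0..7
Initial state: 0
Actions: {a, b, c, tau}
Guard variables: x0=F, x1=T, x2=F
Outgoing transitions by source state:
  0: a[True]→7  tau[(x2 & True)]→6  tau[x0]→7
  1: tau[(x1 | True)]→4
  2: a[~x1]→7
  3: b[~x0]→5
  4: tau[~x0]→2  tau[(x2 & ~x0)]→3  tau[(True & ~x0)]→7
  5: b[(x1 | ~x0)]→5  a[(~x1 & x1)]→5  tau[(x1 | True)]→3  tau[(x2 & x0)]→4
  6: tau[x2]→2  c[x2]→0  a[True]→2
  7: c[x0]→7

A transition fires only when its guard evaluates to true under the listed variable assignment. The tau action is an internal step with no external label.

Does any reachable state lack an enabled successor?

Reach set: {0,7}
  0: a→7  [1 exit(s)]
  7: ∅  [deadlock]
trace reaching 7: a

Answer: DEADLOCK at state 7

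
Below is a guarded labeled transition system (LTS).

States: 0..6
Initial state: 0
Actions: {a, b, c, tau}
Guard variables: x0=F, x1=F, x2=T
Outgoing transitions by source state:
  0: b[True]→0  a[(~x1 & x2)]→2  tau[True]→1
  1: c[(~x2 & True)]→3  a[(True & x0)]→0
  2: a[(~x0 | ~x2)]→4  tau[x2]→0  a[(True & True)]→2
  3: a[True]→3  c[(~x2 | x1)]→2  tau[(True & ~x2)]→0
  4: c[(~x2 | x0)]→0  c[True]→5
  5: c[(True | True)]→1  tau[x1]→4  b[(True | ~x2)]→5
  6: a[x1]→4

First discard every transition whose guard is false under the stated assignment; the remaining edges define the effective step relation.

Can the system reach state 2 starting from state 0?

10 transition(s) survive guard evaluation.
Layer 0: {0}
Layer 1: {1,2}  cumulative {0,1,2}
Layer 2: {4}  cumulative {0,1,2,4}
Layer 3: {5}  cumulative {0,1,2,4,5}
R = {0,1,2,4,5}
trace reaching 2: a

Answer: REACHABLE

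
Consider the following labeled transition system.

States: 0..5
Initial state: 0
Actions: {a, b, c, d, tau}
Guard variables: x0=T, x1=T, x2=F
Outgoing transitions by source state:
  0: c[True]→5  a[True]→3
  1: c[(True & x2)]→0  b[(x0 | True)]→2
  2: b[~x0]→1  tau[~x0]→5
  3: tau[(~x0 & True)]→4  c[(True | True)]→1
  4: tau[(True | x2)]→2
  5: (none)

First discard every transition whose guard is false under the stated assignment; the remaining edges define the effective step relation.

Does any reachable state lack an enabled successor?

R = {0,1,2,3,5}
  0: a→3  c→5  [2 out]
  1: b→2  [1 out]
  2: ∅  [no exit]
  3: c→1  [1 out]
  5: ∅  [no exit]
trace reaching 2: a·c·b

Answer: DEADLOCK at state 2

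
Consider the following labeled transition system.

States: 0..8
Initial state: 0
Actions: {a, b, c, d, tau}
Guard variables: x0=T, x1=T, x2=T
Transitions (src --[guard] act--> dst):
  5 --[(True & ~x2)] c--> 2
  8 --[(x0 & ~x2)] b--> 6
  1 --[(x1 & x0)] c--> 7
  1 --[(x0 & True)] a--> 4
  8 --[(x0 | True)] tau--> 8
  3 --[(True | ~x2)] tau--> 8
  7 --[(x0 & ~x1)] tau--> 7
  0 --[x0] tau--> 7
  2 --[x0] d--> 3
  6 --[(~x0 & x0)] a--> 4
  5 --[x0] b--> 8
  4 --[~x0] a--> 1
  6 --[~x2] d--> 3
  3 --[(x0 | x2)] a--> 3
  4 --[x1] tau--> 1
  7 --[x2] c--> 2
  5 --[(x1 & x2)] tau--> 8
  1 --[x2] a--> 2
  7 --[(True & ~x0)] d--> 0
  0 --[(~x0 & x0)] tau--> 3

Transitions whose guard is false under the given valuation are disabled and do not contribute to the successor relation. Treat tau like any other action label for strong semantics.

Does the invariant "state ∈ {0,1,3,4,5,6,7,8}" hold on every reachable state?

Answer: INVARIANT VIOLATED at state 2

Working:
Safe = {0,1,3,4,5,6,7,8}
Reach set: {0,2,3,7,8}
  0: safe
  2: ✗ unsafe
  3: safe
  7: safe
  8: safe
counterexample path to 2: tau·c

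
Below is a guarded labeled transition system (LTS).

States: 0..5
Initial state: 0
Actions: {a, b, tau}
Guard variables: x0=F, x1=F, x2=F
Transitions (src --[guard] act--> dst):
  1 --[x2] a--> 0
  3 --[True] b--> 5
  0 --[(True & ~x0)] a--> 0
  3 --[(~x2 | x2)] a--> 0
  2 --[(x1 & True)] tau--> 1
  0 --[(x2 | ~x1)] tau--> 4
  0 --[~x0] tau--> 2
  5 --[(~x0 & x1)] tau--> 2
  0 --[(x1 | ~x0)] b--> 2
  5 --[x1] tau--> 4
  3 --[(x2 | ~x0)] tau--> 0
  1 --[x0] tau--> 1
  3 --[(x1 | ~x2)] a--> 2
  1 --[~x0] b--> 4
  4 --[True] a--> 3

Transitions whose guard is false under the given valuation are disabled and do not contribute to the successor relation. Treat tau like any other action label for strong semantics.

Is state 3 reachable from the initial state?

10 transition(s) survive guard evaluation.
L0 = {0}
L1 = {2,4}  total {0,2,4}
L2 = {3}  total {0,2,3,4}
L3 = {5}  total {0,2,3,4,5}
Reach set: {0,2,3,4,5}
trace reaching 3: tau·a

Answer: REACHABLE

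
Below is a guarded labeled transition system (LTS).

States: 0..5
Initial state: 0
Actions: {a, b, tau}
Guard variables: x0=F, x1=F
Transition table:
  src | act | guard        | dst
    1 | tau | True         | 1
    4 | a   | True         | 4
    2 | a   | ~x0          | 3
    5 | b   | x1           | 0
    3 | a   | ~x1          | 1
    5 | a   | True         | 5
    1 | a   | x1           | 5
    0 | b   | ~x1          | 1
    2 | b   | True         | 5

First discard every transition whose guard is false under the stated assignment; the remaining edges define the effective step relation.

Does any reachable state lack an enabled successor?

Reachable = {0,1}
  0: b→1  [1 out]
  1: tau→1  [1 out]

Answer: DEADLOCK-FREE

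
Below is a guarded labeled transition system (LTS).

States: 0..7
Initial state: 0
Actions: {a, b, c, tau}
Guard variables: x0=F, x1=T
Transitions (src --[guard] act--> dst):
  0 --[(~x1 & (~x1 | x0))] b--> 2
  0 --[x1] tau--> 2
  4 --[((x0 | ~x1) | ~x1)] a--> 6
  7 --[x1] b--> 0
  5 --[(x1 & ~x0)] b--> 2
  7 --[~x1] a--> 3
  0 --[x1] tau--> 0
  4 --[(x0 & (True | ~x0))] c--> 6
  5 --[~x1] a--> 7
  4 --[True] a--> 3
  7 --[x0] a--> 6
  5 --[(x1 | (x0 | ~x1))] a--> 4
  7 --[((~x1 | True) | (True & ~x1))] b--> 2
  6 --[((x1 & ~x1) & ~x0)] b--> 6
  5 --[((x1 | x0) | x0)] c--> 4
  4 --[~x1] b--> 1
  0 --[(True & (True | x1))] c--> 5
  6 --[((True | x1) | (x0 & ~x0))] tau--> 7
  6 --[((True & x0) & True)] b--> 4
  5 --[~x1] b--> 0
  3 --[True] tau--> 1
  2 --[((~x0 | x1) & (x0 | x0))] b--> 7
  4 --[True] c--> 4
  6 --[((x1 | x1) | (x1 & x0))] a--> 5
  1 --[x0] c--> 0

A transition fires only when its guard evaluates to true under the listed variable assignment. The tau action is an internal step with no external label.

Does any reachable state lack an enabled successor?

Answer: DEADLOCK at state 1

Trace:
Reach set: {0,1,2,3,4,5}
  0: c→5  tau→0  tau→2  [3 exit(s)]
  1: ∅  [no exit]
  2: ∅  [no exit]
  3: tau→1  [1 exit(s)]
  4: a→3  c→4  [2 exit(s)]
  5: a→4  b→2  c→4  [3 exit(s)]
Path to 1: c·a·a·tau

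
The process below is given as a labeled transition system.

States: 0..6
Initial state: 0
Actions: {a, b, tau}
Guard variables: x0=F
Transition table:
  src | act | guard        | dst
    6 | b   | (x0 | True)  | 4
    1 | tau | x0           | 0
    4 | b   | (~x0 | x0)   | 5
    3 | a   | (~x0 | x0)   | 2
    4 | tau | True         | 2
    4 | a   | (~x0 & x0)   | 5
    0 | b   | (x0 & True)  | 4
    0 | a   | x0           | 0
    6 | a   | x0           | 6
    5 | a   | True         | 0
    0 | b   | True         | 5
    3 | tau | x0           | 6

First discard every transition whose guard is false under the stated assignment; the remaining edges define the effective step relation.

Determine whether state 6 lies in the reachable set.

After dropping false guards: 6 live edges.
L0 = {0}
L1 = {5}  total {0,5}
R = {0,5}

Answer: UNREACHABLE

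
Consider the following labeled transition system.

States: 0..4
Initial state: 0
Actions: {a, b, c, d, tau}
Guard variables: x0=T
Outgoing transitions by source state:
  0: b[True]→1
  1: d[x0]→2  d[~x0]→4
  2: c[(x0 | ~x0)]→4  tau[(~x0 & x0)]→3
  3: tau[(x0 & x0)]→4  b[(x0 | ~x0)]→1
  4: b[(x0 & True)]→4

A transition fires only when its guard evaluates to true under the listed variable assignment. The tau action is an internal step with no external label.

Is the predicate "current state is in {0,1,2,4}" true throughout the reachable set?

Allowed set {0,1,2,4}
R = {0,1,2,4}
  0: safe
  1: safe
  2: safe
  4: safe

Answer: INVARIANT HOLDS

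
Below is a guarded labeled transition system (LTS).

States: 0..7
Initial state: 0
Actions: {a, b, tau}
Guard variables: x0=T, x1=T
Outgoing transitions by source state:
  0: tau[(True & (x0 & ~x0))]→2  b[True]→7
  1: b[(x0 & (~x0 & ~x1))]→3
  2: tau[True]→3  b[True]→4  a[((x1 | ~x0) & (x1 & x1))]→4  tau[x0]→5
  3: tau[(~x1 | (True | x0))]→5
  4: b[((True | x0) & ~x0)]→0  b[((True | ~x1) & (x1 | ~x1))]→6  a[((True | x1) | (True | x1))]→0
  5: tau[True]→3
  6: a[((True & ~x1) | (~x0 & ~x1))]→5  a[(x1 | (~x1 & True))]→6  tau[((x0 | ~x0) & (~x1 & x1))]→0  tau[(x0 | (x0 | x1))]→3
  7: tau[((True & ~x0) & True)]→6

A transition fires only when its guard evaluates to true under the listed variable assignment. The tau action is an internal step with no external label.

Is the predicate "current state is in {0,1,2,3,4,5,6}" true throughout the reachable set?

Allowed set {0,1,2,3,4,5,6}
R = {0,7}
  0: ok
  7: outside
counterexample path to 7: b

Answer: INVARIANT VIOLATED at state 7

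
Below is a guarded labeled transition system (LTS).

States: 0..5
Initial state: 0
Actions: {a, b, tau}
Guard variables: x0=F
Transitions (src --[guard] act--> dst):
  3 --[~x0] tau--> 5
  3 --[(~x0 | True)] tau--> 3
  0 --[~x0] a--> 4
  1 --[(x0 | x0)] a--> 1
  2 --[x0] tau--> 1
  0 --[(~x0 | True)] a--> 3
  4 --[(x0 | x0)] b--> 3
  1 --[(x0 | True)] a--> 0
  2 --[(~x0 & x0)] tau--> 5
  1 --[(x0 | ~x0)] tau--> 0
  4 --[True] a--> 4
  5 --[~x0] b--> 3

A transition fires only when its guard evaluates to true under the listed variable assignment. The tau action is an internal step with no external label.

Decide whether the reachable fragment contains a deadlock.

Answer: DEADLOCK-FREE

Trace:
Reach set: {0,3,4,5}
  0: a→3  a→4  [deg 2]
  3: tau→3  tau→5  [deg 2]
  4: a→4  [deg 1]
  5: b→3  [deg 1]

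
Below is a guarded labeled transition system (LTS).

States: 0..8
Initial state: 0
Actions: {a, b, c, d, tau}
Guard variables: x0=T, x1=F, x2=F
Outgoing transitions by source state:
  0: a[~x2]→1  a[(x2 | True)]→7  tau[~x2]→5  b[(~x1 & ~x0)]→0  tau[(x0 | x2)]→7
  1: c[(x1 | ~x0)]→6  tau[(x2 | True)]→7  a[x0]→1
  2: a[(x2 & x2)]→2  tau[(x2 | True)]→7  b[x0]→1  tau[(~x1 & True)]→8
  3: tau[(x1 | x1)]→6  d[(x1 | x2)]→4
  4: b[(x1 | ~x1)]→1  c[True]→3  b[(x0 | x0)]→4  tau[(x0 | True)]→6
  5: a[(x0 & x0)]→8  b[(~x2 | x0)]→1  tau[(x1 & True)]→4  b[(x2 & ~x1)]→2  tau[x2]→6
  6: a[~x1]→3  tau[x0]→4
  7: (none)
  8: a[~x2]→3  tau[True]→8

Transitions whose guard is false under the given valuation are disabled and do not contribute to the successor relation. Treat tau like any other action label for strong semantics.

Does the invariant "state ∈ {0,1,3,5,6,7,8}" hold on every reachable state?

Answer: INVARIANT HOLDS

Trace:
Safe = {0,1,3,5,6,7,8}
R = {0,1,3,5,7,8}
  0: safe
  1: safe
  3: safe
  5: safe
  7: safe
  8: safe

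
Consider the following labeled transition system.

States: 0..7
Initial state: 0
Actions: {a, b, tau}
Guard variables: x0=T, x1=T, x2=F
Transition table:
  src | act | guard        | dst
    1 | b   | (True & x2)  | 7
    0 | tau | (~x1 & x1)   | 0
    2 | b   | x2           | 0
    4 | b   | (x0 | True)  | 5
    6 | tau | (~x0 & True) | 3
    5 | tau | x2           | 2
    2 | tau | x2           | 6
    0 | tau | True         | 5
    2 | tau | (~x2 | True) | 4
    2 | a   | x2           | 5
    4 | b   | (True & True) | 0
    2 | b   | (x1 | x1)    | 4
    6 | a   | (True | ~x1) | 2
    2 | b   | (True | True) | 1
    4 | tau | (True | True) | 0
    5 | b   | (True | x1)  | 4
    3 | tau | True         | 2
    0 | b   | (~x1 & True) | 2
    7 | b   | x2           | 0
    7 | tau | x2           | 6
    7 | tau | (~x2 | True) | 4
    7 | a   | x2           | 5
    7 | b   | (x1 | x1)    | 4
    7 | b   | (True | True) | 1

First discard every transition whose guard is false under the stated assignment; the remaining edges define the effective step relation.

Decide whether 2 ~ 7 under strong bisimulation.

Bisimulation quotient by refinement:
  P[0] = {{0,1,2,3,4,5,6,7}}
  P[1] = {{0,3},{1},{2,4,7},{5},{6}}
  P[2] = {{0},{1},{2,7},{3},{4},{5},{6}}
stable after 3 split(s): 7 block(s)
2∈{2,7}, 7∈{2,7}

Answer: BISIMILAR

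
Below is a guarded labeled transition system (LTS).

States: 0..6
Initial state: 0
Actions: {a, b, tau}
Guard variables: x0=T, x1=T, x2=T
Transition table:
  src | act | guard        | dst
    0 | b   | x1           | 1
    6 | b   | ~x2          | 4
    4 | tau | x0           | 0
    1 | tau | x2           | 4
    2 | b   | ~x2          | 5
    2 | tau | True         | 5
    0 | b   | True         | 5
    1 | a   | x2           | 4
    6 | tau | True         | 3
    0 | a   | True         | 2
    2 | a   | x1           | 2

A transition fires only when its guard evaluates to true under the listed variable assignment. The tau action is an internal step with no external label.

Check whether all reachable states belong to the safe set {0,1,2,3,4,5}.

Answer: INVARIANT HOLDS

Working:
Allowed set {0,1,2,3,4,5}
R = {0,1,2,4,5}
  0: ok
  1: ok
  2: ok
  4: ok
  5: ok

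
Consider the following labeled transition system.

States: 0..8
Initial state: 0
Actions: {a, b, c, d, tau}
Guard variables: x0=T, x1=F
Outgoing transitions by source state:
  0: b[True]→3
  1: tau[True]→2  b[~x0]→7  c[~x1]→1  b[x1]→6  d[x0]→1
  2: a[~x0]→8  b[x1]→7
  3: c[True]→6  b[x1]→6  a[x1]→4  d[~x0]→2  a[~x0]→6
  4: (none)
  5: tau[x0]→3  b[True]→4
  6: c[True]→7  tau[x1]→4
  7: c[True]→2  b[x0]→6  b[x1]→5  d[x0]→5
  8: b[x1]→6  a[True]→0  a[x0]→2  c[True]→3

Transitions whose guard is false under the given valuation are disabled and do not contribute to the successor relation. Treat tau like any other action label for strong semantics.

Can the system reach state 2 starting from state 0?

Answer: REACHABLE

Analysis:
After dropping false guards: 14 live edges.
L0 = {0}
L1 = {3}  now seen {0,3}
L2 = {6}  now seen {0,3,6}
L3 = {7}  now seen {0,3,6,7}
L4 = {2,5}  now seen {0,2,3,5,6,7}
L5 = {4}  now seen {0,2,3,4,5,6,7}
Reachable = {0,2,3,4,5,6,7}
trace reaching 2: b·c·c·c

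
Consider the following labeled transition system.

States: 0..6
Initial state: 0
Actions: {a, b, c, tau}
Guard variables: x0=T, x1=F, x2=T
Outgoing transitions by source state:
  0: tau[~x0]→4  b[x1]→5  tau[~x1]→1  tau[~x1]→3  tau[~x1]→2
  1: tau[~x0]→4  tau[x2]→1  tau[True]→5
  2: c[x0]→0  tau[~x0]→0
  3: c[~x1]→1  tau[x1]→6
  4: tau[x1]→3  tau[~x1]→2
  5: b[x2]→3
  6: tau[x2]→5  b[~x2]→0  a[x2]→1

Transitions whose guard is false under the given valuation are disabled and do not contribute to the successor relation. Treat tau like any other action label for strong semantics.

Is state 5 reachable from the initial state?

Answer: REACHABLE

Trace:
Guard filter leaves 11 enabled edge(s).
L0 = {0}
L1 = {1,2,3}  total {0,1,2,3}
L2 = {5}  total {0,1,2,3,5}
Reachable = {0,1,2,3,5}
Path to 5: tau·tau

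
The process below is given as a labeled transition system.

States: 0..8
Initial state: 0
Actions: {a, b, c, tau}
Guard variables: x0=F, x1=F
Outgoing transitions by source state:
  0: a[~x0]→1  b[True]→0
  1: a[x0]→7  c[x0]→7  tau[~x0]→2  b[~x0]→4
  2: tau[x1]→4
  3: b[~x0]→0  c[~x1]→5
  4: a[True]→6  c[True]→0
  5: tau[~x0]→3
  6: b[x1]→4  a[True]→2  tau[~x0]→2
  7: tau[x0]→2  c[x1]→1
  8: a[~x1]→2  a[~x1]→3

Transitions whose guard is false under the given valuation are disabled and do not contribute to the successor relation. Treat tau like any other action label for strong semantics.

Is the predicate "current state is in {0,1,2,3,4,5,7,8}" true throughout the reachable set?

Safe = {0,1,2,3,4,5,7,8}
R = {0,1,2,4,6}
  0: safe
  1: safe
  2: safe
  4: safe
  6: outside
reach 6 via a·b·a — violates

Answer: INVARIANT VIOLATED at state 6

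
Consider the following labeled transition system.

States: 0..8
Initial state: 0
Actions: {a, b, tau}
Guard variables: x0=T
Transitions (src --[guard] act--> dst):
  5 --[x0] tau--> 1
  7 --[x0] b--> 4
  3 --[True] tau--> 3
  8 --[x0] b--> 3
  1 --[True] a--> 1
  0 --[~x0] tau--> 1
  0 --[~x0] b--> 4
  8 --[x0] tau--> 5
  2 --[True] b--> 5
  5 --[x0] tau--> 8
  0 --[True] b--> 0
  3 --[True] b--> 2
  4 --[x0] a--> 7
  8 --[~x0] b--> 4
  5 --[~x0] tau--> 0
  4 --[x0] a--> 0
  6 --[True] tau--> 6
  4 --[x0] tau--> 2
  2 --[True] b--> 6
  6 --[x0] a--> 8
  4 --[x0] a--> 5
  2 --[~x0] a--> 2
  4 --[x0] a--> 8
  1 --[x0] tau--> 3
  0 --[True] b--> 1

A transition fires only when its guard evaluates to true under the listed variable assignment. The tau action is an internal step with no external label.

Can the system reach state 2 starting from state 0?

Answer: REACHABLE

Working:
After dropping false guards: 20 live edges.
L0 = {0}
L1 = {1}  cumulative {0,1}
L2 = {3}  cumulative {0,1,3}
L3 = {2}  cumulative {0,1,2,3}
L4 = {5,6}  cumulative {0,1,2,3,5,6}
L5 = {8}  cumulative {0,1,2,3,5,6,8}
Reachable = {0,1,2,3,5,6,8}
Path to 2: b·tau·b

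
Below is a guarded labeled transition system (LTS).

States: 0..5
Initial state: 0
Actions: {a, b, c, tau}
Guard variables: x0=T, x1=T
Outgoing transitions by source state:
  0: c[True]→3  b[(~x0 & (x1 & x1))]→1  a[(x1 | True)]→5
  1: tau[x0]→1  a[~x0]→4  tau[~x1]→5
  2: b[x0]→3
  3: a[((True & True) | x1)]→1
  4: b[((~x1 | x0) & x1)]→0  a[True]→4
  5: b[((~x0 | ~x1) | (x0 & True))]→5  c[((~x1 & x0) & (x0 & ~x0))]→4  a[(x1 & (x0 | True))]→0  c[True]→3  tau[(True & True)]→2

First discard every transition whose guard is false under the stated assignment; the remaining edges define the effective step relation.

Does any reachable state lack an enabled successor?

R = {0,1,2,3,5}
  0: a→5  c→3  [deg 2]
  1: tau→1  [deg 1]
  2: b→3  [deg 1]
  3: a→1  [deg 1]
  5: a→0  b→5  c→3  tau→2  [deg 4]

Answer: DEADLOCK-FREE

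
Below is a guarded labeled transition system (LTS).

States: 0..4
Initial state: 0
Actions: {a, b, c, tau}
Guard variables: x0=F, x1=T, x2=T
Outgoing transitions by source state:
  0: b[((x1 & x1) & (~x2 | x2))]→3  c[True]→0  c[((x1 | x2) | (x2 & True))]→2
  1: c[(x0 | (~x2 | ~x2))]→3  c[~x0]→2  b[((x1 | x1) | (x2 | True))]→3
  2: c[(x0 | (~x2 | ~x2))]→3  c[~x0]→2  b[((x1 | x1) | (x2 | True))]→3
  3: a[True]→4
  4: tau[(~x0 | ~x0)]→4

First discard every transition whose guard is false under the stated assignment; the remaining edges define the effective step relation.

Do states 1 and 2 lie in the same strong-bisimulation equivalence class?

Answer: BISIMILAR

Trace:
Compute ~ classes (split until stable):
  round 0: {{0,1,2,3,4}}
  round 1: {{0,1,2},{3},{4}}
stable after 2 split(s): 3 block(s)
class of 1: {0,1,2}; class of 2: {0,1,2}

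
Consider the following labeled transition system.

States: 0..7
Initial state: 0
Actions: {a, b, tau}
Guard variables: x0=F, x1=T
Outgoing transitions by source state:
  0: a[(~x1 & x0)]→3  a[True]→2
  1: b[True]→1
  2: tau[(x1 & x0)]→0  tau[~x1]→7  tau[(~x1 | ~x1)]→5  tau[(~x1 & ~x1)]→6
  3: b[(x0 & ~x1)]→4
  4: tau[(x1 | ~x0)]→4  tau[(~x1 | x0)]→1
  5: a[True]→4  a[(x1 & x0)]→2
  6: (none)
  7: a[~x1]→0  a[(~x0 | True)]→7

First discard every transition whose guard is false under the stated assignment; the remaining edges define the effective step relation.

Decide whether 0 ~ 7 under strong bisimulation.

Refine partition for ~:
  round 0: {{0,1,2,3,4,5,6,7}}
  round 1: {{0,5,7},{1},{2,3,6},{4}}
  round 2: {{0},{1},{2,3,6},{4},{5},{7}}
stable after 3 split(s): 6 block(s)
0∈{0}, 7∈{7}

Answer: NOT BISIMILAR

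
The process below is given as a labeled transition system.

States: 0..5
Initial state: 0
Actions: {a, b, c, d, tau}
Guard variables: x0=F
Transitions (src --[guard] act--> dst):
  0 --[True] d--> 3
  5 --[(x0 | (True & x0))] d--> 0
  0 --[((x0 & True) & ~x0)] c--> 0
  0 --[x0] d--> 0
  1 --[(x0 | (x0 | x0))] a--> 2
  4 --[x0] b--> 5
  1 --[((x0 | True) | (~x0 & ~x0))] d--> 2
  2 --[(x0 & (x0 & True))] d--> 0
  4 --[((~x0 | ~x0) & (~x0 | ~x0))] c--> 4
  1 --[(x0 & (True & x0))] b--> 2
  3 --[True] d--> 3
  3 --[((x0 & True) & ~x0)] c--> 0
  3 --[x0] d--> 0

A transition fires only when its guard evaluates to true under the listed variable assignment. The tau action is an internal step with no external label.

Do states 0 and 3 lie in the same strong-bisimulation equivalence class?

Refine partition for ~:
  π0 = {{0,1,2,3,4,5}}
  π1 = {{0,1,3},{2,5},{4}}
  π2 = {{0,3},{1},{2,5},{4}}
stable after 3 split(s): 4 block(s)
[0]={0,3}  [3]={0,3}

Answer: BISIMILAR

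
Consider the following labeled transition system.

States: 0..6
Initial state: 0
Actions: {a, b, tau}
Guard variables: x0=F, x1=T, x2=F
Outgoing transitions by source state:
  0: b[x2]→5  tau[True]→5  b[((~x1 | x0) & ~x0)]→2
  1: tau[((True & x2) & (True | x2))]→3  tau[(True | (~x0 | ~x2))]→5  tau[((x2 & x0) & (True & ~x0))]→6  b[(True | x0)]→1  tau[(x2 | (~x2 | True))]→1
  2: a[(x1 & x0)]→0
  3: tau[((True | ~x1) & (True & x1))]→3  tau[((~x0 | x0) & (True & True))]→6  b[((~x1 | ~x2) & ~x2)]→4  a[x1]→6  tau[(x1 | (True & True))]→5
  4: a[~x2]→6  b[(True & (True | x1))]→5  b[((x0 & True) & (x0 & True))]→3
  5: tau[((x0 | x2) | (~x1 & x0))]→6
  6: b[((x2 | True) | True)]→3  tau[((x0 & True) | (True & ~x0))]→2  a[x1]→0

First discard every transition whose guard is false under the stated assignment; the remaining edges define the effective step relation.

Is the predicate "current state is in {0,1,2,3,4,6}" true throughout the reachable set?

Answer: INVARIANT VIOLATED at state 5

Trace:
Safe = {0,1,2,3,4,6}
Reach set: {0,5}
  0: safe
  5: ✗ unsafe
reach 5 via tau — violates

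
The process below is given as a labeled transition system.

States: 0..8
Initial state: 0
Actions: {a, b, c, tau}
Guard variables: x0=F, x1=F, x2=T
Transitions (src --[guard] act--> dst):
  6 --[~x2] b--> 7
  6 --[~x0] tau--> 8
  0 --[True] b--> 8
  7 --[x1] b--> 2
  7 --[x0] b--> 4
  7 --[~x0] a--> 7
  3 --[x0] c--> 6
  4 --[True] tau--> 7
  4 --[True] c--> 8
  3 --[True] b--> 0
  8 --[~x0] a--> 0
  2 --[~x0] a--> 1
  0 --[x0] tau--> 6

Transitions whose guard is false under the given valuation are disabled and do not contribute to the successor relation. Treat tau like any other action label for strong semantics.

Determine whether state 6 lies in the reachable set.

Answer: UNREACHABLE

Working:
After dropping false guards: 8 live edges.
depth 0: {0}
depth 1: {8}  cumulative {0,8}
Reach set: {0,8}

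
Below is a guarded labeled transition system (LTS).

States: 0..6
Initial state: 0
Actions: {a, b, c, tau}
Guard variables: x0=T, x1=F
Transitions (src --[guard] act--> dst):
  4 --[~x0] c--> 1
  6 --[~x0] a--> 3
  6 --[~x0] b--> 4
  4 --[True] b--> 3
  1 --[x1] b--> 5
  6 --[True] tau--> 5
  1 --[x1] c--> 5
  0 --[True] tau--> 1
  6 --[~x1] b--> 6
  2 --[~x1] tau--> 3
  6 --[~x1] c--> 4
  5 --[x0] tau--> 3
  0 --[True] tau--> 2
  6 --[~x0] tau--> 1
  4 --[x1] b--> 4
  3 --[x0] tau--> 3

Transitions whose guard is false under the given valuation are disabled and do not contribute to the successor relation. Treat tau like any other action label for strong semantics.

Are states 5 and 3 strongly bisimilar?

Answer: BISIMILAR

Working:
Refine partition for ~:
  P[0] = {{0,1,2,3,4,5,6}}
  P[1] = {{0,2,3,5},{1},{4},{6}}
  P[2] = {{0},{1},{2,3,5},{4},{6}}
Fixed point at round 3; 5 class(es).
[5]={2,3,5}  [3]={2,3,5}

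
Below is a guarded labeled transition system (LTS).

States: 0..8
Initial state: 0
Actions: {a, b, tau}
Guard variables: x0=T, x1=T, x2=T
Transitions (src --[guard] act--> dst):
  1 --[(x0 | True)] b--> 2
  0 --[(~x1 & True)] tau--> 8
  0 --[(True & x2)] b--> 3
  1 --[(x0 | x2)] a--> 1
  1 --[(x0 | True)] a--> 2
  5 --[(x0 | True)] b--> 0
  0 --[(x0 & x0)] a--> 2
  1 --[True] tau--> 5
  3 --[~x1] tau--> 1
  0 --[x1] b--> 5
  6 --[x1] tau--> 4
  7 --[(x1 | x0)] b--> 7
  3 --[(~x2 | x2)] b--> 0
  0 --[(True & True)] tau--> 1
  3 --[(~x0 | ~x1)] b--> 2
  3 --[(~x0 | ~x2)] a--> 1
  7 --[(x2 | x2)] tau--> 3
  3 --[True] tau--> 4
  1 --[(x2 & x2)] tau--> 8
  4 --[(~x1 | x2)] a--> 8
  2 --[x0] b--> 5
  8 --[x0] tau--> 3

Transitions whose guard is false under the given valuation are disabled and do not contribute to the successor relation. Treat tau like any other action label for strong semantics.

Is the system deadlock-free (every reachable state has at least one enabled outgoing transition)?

Answer: DEADLOCK-FREE

Working:
R = {0,1,2,3,4,5,8}
  0: a→2  b→3  b→5  tau→1  [4 out]
  1: a→1  a→2  b→2  tau→5  tau→8  [5 out]
  2: b→5  [1 out]
  3: b→0  tau→4  [2 out]
  4: a→8  [1 out]
  5: b→0  [1 out]
  8: tau→3  [1 out]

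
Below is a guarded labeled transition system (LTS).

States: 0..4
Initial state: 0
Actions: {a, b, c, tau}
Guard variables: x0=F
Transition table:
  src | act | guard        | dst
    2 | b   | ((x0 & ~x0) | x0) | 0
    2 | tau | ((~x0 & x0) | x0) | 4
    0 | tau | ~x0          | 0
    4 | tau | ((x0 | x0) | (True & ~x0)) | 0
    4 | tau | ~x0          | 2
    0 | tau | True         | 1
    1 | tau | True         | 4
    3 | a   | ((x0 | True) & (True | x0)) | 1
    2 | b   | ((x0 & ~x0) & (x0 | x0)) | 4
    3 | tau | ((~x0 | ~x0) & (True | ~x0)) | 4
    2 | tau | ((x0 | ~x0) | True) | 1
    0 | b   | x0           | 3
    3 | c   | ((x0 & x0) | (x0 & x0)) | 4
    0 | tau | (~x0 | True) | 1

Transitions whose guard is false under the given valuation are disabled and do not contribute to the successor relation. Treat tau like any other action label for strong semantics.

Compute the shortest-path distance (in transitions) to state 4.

Answer: 2

Trace:
Breadth-first toward 4:
  Layer 0: {0}
  Layer 1: {1}
  Layer 2: {4}
4 enters at depth 2; path tau·tau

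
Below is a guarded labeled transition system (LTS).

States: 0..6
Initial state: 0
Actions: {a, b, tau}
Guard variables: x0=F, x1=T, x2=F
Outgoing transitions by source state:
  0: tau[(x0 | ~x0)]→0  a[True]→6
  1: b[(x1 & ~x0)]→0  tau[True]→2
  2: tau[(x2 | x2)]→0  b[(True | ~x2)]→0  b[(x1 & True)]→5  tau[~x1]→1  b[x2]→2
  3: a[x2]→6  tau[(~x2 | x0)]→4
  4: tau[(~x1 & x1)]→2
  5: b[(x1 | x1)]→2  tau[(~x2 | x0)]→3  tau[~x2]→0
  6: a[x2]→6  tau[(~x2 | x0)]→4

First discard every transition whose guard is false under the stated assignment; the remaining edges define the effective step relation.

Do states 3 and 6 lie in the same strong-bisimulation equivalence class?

Refine partition for ~:
  π0 = {{0,1,2,3,4,5,6}}
  π1 = {{0},{1,5},{2},{3,6},{4}}
  π2 = {{0},{1},{2},{3,6},{4},{5}}
6 equivalence class(es) (converged in 3)
[3]={3,6}  [6]={3,6}

Answer: BISIMILAR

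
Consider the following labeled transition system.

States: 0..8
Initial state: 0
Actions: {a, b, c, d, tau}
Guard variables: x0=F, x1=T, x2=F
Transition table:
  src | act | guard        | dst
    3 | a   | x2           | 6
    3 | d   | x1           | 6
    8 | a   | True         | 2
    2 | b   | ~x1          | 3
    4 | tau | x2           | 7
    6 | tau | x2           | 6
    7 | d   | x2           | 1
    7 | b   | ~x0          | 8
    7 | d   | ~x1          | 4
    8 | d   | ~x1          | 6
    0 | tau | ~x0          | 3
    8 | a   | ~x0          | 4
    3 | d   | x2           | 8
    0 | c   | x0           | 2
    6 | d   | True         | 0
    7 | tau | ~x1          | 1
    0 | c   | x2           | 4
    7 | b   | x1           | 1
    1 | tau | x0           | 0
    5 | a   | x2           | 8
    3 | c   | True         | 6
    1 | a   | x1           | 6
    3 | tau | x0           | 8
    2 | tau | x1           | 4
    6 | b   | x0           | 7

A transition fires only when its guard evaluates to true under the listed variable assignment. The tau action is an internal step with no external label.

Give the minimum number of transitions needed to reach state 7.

Answer: UNREACHABLE

Working:
BFS to 7:
  L0 = {0}
  L1 = {3}
  L2 = {6}
7 never appears.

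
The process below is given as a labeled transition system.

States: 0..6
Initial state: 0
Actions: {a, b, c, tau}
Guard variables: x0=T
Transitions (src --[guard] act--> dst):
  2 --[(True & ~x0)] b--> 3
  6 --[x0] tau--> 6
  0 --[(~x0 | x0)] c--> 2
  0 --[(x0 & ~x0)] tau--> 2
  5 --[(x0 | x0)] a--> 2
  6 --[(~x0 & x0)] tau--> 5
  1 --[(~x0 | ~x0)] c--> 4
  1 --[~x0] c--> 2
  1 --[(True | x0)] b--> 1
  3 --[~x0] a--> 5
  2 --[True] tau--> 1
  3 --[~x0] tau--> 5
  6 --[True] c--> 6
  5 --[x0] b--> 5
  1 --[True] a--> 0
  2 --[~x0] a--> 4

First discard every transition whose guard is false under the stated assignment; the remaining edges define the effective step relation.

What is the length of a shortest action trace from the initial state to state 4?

Answer: UNREACHABLE

Working:
Layered search for 4:
  depth 0: {0}
  depth 1: {2}
  depth 2: {1}
4 never appears.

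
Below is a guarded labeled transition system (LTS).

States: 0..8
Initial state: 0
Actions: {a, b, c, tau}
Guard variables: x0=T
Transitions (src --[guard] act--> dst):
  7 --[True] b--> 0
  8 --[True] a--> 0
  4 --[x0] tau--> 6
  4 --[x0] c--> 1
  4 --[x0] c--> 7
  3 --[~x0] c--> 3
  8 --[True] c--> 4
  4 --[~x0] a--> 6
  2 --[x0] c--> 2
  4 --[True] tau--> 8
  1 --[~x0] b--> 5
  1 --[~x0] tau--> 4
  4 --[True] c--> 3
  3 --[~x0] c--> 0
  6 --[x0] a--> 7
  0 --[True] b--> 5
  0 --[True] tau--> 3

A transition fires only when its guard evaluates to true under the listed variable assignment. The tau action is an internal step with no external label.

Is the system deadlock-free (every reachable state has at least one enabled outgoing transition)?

Answer: DEADLOCK at state 3

Analysis:
Reachable = {0,3,5}
  0: b→5  tau→3  [deg 2]
  3: ∅  [no exit]
  5: ∅  [no exit]
witness 3: tau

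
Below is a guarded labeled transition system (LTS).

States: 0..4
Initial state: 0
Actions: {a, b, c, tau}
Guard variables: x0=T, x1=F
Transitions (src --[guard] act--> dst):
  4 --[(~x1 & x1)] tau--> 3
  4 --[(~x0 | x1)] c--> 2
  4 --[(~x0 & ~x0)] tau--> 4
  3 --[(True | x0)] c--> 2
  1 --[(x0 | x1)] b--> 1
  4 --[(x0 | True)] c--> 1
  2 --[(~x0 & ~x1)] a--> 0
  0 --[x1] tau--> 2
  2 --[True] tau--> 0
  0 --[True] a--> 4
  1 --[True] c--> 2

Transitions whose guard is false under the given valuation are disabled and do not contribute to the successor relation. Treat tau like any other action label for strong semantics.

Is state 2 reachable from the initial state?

6 transition(s) survive guard evaluation.
depth 0: {0}
depth 1: {4}  total {0,4}
depth 2: {1}  total {0,1,4}
depth 3: {2}  total {0,1,2,4}
Reachable = {0,1,2,4}
Path to 2: a·c·c

Answer: REACHABLE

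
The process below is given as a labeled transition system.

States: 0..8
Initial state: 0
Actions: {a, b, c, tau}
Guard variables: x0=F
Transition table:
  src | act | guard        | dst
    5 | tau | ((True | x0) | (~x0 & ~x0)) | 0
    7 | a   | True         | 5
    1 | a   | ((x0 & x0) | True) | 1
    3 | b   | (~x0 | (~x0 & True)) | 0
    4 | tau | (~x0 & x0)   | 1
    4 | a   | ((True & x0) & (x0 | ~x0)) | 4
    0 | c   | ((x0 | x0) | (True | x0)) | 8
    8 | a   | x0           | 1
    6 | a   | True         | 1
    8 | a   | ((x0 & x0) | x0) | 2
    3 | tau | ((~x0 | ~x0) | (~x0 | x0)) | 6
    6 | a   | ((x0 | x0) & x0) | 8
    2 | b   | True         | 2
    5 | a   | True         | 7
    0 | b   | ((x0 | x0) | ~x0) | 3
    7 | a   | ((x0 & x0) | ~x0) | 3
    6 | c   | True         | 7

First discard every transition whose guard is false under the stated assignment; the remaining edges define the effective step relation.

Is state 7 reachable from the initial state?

Guard filter leaves 12 enabled edge(s).
depth 0: {0}
depth 1: {3,8}  now seen {0,3,8}
depth 2: {6}  now seen {0,3,6,8}
depth 3: {1,7}  now seen {0,1,3,6,7,8}
depth 4: {5}  now seen {0,1,3,5,6,7,8}
Reach set: {0,1,3,5,6,7,8}
witness 7: b·tau·c

Answer: REACHABLE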